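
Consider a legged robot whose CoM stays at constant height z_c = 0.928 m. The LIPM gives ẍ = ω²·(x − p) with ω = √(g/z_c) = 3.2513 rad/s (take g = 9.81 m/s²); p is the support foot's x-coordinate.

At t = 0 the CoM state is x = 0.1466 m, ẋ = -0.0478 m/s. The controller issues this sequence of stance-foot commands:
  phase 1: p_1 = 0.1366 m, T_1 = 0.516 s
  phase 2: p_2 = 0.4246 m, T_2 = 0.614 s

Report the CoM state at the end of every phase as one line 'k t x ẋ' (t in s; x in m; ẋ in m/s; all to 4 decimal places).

phase 1: p=0.1366, T=0.516, ωT=1.677671, cosh=2.769941, sinh=2.583132; start (x,ẋ)=(0.146600, -0.047800) → end (x,ẋ)=(0.126323, -0.048418)
phase 2: p=0.4246, T=0.614, ωT=1.996298, cosh=3.748796, sinh=3.612958; start (x,ẋ)=(0.126323, -0.048418) → end (x,ẋ)=(-0.747384, -3.685316)

1 0.5160 0.1263 -0.0484
2 1.1300 -0.7474 -3.6853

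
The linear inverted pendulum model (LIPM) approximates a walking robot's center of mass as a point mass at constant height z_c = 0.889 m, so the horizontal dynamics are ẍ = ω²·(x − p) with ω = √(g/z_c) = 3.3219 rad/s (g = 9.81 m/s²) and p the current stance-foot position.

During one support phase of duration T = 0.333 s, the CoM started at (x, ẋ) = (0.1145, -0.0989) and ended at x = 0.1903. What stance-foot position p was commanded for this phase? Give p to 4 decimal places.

ωT = 3.3219·0.333 = 1.106193; cosh(ωT) = 1.676822, sinh(ωT) = 1.346006
x(T) = p + (x₀−p)·cosh(ωT) + (ẋ₀/ω)·sinh(ωT) ⇒ p·(1 − cosh) = x(T) − x₀·cosh − (ẋ₀/ω)·sinh
numerator   = 0.1903 − (0.1145)·1.676822 − (-0.0989/3.3219)·1.346006 = 0.038377
denominator = 1 − 1.676822 = -0.676822
p = 0.038377 / -0.676822 = -0.0567

p = -0.0567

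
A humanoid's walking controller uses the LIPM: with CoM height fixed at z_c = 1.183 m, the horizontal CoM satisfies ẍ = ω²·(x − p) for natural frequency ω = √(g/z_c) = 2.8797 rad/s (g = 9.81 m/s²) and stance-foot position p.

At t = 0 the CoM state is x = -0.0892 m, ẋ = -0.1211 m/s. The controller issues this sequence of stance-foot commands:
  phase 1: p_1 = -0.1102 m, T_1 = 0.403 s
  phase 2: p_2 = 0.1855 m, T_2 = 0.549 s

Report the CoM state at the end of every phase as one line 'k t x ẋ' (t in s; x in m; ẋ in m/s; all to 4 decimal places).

phase 1: p=-0.1102, T=0.403, ωT=1.160519, cosh=1.752457, sinh=1.439133; start (x,ẋ)=(-0.089200, -0.121100) → end (x,ẋ)=(-0.133918, -0.125193)
phase 2: p=0.1855, T=0.549, ωT=1.580955, cosh=2.532687, sinh=2.326909; start (x,ẋ)=(-0.133918, -0.125193) → end (x,ẋ)=(-0.724647, -2.457432)

1 0.4030 -0.1339 -0.1252
2 0.9520 -0.7246 -2.4574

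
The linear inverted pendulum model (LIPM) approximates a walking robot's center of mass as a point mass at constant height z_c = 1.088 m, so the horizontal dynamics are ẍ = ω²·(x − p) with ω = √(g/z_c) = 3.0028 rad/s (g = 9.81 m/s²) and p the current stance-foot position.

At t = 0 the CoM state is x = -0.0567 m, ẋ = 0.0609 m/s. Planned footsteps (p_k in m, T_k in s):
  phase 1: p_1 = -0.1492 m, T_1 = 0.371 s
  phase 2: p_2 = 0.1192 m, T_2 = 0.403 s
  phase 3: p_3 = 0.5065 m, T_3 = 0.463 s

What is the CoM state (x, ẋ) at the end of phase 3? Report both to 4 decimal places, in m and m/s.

x = 0.1780, ẋ = -0.6424

phase 1: p=-0.1492, T=0.371, ωT=1.114039, cosh=1.687434, sinh=1.359204; start (x,ẋ)=(-0.056700, 0.060900) → end (x,ẋ)=(0.034454, 0.480296)
phase 2: p=0.1192, T=0.403, ωT=1.210128, cosh=1.826037, sinh=1.527878; start (x,ẋ)=(0.034454, 0.480296) → end (x,ẋ)=(0.208833, 0.488230)
phase 3: p=0.5065, T=0.463, ωT=1.390296, cosh=2.132521, sinh=1.883519; start (x,ẋ)=(0.208833, 0.488230) → end (x,ẋ)=(0.177964, -0.642392)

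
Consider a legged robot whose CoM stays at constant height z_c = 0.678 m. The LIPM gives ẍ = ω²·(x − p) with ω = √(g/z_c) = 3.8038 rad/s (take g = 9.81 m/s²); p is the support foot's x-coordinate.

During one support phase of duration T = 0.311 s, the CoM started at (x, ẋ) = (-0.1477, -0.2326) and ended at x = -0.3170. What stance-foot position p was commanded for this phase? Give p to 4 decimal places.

p = -0.0473

ωT = 3.8038·0.311 = 1.182982; cosh(ωT) = 1.785228, sinh(ωT) = 1.478864
x(T) = p + (x₀−p)·cosh(ωT) + (ẋ₀/ω)·sinh(ωT) ⇒ p·(1 − cosh) = x(T) − x₀·cosh − (ẋ₀/ω)·sinh
numerator   = -0.3170 − (-0.1477)·1.785228 − (-0.2326/3.8038)·1.478864 = 0.037110
denominator = 1 − 1.785228 = -0.785228
p = 0.037110 / -0.785228 = -0.0473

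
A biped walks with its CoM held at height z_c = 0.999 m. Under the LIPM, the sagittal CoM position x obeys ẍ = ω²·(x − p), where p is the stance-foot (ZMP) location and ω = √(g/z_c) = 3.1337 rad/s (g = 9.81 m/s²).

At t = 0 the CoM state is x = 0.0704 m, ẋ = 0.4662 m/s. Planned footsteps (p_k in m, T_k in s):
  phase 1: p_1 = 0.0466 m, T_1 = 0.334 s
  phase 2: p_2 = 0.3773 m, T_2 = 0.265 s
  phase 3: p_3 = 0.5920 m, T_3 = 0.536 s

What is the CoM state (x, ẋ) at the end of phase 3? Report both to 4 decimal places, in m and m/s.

phase 1: p=0.0466, T=0.334, ωT=1.046656, cosh=1.599610, sinh=1.248500; start (x,ẋ)=(0.070400, 0.466200) → end (x,ẋ)=(0.270410, 0.838854)
phase 2: p=0.3773, T=0.265, ωT=0.830431, cosh=1.365084, sinh=0.929222; start (x,ẋ)=(0.270410, 0.838854) → end (x,ẋ)=(0.480128, 0.833852)
phase 3: p=0.5920, T=0.536, ωT=1.679663, cosh=2.775093, sinh=2.588656; start (x,ẋ)=(0.480128, 0.833852) → end (x,ẋ)=(0.970365, 1.406502)

x = 0.9704, ẋ = 1.4065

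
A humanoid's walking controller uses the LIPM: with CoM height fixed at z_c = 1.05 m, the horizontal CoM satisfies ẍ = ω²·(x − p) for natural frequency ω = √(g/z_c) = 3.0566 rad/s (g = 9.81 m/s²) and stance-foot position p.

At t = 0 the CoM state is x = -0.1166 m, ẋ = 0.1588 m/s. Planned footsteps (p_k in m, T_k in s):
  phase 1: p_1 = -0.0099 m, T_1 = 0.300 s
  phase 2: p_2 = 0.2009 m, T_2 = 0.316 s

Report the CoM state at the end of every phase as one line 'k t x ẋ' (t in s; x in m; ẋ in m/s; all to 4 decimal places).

1 0.3000 -0.1101 -0.1124
2 0.6160 -0.3081 -1.2367

phase 1: p=-0.0099, T=0.300, ωT=0.916980, cosh=1.450724, sinh=1.051000; start (x,ẋ)=(-0.116600, 0.158800) → end (x,ẋ)=(-0.110090, -0.112397)
phase 2: p=0.2009, T=0.316, ωT=0.965886, cosh=1.503880, sinh=1.123234; start (x,ẋ)=(-0.110090, -0.112397) → end (x,ẋ)=(-0.308094, -1.236745)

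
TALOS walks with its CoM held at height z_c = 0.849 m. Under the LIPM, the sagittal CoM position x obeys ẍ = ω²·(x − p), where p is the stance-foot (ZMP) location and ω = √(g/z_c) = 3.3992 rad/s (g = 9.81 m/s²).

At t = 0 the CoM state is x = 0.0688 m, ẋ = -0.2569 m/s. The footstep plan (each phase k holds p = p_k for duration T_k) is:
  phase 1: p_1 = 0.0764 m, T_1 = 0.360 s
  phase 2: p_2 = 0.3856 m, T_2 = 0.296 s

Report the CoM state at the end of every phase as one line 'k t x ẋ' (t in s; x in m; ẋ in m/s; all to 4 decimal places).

phase 1: p=0.0764, T=0.360, ωT=1.223712, cosh=1.846960, sinh=1.552824; start (x,ẋ)=(0.068800, -0.256900) → end (x,ẋ)=(-0.054994, -0.514600)
phase 2: p=0.3856, T=0.296, ωT=1.006163, cosh=1.550353, sinh=1.184734; start (x,ẋ)=(-0.054994, -0.514600) → end (x,ẋ)=(-0.476831, -2.572148)

1 0.3600 -0.0550 -0.5146
2 0.6560 -0.4768 -2.5721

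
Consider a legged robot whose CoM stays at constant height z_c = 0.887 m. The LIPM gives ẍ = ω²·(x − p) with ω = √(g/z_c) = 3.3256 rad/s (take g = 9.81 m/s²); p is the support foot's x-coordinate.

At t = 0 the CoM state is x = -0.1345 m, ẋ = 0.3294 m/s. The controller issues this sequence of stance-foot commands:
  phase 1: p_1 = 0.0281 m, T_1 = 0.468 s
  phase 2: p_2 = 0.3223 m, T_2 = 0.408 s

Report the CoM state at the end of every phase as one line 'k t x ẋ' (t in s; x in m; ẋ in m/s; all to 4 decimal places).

phase 1: p=0.0281, T=0.468, ωT=1.556381, cosh=2.476264, sinh=2.265366; start (x,ẋ)=(-0.134500, 0.329400) → end (x,ẋ)=(-0.150156, -0.409298)
phase 2: p=0.3223, T=0.408, ωT=1.356845, cosh=2.070696, sinh=1.813224; start (x,ẋ)=(-0.150156, -0.409298) → end (x,ẋ)=(-0.879176, -3.696472)

1 0.4680 -0.1502 -0.4093
2 0.8760 -0.8792 -3.6965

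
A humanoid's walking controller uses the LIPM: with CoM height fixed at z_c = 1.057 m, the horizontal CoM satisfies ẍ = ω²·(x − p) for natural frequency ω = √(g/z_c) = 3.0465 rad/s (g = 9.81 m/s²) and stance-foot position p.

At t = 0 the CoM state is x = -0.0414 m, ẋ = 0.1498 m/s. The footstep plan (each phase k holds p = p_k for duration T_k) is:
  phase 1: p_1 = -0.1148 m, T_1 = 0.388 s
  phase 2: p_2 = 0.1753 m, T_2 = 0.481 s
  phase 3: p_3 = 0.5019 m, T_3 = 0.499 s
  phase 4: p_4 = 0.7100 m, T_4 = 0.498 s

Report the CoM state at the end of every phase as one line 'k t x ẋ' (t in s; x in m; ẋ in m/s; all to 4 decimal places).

1 0.3880 0.0888 0.5975
2 0.8690 0.3799 0.8223
3 1.3680 0.7973 1.1609
4 1.8660 1.7453 3.3504

phase 1: p=-0.1148, T=0.388, ωT=1.182042, cosh=1.783839, sinh=1.477187; start (x,ẋ)=(-0.041400, 0.149800) → end (x,ẋ)=(0.088769, 0.597538)
phase 2: p=0.1753, T=0.481, ωT=1.465367, cosh=2.280061, sinh=2.049068; start (x,ẋ)=(0.088769, 0.597538) → end (x,ẋ)=(0.379906, 0.822253)
phase 3: p=0.5019, T=0.499, ωT=1.520204, cosh=2.395912, sinh=2.177244; start (x,ẋ)=(0.379906, 0.822253) → end (x,ẋ)=(0.797253, 1.160861)
phase 4: p=0.7100, T=0.498, ωT=1.517157, cosh=2.389290, sinh=2.169955; start (x,ẋ)=(0.797253, 1.160861) → end (x,ẋ)=(1.745327, 3.350440)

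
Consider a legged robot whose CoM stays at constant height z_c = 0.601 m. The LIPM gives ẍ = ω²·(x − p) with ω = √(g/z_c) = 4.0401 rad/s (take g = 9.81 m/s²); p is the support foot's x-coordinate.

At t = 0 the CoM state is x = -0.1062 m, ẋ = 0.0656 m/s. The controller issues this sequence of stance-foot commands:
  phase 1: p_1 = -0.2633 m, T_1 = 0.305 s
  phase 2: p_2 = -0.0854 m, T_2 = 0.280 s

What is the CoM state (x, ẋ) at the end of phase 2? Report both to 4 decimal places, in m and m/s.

phase 1: p=-0.2633, T=0.305, ωT=1.232231, cosh=1.860255, sinh=1.568614; start (x,ẋ)=(-0.106200, 0.065600) → end (x,ẋ)=(0.054416, 1.117632)
phase 2: p=-0.0854, T=0.280, ωT=1.131228, cosh=1.711049, sinh=1.388412; start (x,ẋ)=(0.054416, 1.117632) → end (x,ẋ)=(0.537915, 2.696595)

x = 0.5379, ẋ = 2.6966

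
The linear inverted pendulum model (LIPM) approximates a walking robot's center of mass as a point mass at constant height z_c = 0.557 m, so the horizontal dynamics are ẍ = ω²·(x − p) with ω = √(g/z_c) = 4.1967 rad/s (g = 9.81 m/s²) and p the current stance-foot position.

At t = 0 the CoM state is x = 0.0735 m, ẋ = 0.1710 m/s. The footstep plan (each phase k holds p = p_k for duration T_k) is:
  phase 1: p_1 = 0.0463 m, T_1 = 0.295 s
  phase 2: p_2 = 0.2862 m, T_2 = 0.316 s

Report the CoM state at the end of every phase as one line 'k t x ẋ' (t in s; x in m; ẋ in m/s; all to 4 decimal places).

1 0.2950 0.1615 0.5000
2 0.6110 0.2433 0.0918

phase 1: p=0.0463, T=0.295, ωT=1.238026, cosh=1.869378, sinh=1.579422; start (x,ẋ)=(0.073500, 0.171000) → end (x,ẋ)=(0.161503, 0.499955)
phase 2: p=0.2862, T=0.316, ωT=1.326157, cosh=2.016019, sinh=1.750523; start (x,ẋ)=(0.161503, 0.499955) → end (x,ẋ)=(0.243349, 0.091840)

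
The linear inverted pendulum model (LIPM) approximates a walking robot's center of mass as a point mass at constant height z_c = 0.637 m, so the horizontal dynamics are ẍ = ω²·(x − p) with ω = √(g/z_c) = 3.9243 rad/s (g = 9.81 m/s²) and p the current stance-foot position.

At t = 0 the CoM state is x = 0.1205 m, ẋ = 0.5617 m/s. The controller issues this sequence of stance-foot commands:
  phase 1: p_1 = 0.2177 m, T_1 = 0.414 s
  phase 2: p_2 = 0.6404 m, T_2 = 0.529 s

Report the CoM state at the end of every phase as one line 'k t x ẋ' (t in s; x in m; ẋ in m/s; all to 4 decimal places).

1 0.4140 0.3106 0.5504
2 0.9430 -0.1445 -2.8487

phase 1: p=0.2177, T=0.414, ωT=1.624660, cosh=2.636836, sinh=2.439858; start (x,ẋ)=(0.120500, 0.561700) → end (x,ẋ)=(0.310626, 0.550447)
phase 2: p=0.6404, T=0.529, ωT=2.075955, cosh=4.048795, sinh=3.923359; start (x,ẋ)=(0.310626, 0.550447) → end (x,ẋ)=(-0.144474, -2.848704)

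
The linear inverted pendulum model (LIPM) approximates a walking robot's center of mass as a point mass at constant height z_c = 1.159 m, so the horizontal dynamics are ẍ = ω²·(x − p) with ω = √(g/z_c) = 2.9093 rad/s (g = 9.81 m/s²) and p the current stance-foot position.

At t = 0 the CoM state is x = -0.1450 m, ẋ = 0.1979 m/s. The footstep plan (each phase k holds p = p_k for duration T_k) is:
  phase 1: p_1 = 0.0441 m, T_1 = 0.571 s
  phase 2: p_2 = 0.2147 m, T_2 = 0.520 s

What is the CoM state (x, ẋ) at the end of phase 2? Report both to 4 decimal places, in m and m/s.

x = -1.6438, ẋ = -5.2663

phase 1: p=0.0441, T=0.571, ωT=1.661210, cosh=2.727795, sinh=2.537886; start (x,ẋ)=(-0.145000, 0.197900) → end (x,ẋ)=(-0.299091, -0.856384)
phase 2: p=0.2147, T=0.520, ωT=1.512836, cosh=2.379936, sinh=2.159651; start (x,ẋ)=(-0.299091, -0.856384) → end (x,ẋ)=(-1.643805, -5.266323)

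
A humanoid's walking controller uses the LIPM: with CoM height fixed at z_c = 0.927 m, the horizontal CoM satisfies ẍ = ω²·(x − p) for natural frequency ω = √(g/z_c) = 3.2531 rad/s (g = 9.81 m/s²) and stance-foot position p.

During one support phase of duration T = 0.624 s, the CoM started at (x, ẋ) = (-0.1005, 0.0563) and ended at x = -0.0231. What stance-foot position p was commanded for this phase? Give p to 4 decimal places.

p = -0.1049

ωT = 3.2531·0.624 = 2.029934; cosh(ωT) = 3.872466, sinh(ωT) = 3.741121
x(T) = p + (x₀−p)·cosh(ωT) + (ẋ₀/ω)·sinh(ωT) ⇒ p·(1 − cosh) = x(T) − x₀·cosh − (ẋ₀/ω)·sinh
numerator   = -0.0231 − (-0.1005)·3.872466 − (0.0563/3.2531)·3.741121 = 0.301337
denominator = 1 − 3.872466 = -2.872466
p = 0.301337 / -2.872466 = -0.1049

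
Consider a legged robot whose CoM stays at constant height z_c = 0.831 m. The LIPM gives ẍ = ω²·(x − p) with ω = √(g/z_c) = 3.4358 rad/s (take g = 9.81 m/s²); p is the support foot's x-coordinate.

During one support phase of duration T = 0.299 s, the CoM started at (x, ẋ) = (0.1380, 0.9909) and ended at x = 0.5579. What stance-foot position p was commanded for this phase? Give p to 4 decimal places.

p = 0.0187

ωT = 3.4358·0.299 = 1.027304; cosh(ωT) = 1.575748, sinh(ωT) = 1.217777
x(T) = p + (x₀−p)·cosh(ωT) + (ẋ₀/ω)·sinh(ωT) ⇒ p·(1 − cosh) = x(T) − x₀·cosh − (ẋ₀/ω)·sinh
numerator   = 0.5579 − (0.1380)·1.575748 − (0.9909/3.4358)·1.217777 = -0.010766
denominator = 1 − 1.575748 = -0.575748
p = -0.010766 / -0.575748 = 0.0187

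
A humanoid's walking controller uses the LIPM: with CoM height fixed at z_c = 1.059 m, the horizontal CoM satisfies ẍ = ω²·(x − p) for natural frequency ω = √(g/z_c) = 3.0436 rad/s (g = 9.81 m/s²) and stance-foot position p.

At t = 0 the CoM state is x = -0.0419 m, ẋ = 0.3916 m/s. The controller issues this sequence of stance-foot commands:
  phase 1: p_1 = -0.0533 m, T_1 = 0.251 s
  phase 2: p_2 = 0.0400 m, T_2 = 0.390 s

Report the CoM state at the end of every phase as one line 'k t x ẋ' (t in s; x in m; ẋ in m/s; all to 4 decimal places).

1 0.2510 0.0697 0.5407
2 0.6410 0.3572 1.1029

phase 1: p=-0.0533, T=0.251, ωT=0.763944, cosh=1.306276, sinh=0.840450; start (x,ẋ)=(-0.041900, 0.391600) → end (x,ẋ)=(0.069727, 0.540699)
phase 2: p=0.0400, T=0.390, ωT=1.187004, cosh=1.791191, sinh=1.486057; start (x,ẋ)=(0.069727, 0.540699) → end (x,ẋ)=(0.357246, 1.102947)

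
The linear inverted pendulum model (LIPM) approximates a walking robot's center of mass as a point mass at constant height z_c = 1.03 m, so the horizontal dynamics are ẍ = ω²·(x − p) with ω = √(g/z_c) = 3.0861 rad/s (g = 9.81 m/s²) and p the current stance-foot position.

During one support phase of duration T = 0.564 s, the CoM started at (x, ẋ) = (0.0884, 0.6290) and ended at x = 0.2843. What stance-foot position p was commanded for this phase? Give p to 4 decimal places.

ωT = 3.0861·0.564 = 1.740560; cosh(ωT) = 2.937980, sinh(ωT) = 2.762558
x(T) = p + (x₀−p)·cosh(ωT) + (ẋ₀/ω)·sinh(ωT) ⇒ p·(1 − cosh) = x(T) − x₀·cosh − (ẋ₀/ω)·sinh
numerator   = 0.2843 − (0.0884)·2.937980 − (0.6290/3.0861)·2.762558 = -0.538474
denominator = 1 − 2.937980 = -1.937980
p = -0.538474 / -1.937980 = 0.2779

p = 0.2779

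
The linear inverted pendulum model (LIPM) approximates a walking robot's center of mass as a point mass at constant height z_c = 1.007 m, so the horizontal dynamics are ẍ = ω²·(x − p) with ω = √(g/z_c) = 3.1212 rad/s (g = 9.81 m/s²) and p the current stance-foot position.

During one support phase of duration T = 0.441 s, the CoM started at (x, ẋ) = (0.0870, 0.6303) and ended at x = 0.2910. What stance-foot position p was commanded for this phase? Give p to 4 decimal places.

p = 0.2410

ωT = 3.1212·0.441 = 1.376449; cosh(ωT) = 2.106643, sinh(ωT) = 1.854170
x(T) = p + (x₀−p)·cosh(ωT) + (ẋ₀/ω)·sinh(ωT) ⇒ p·(1 − cosh) = x(T) − x₀·cosh − (ẋ₀/ω)·sinh
numerator   = 0.2910 − (0.0870)·2.106643 − (0.6303/3.1212)·1.854170 = -0.266712
denominator = 1 − 2.106643 = -1.106643
p = -0.266712 / -1.106643 = 0.2410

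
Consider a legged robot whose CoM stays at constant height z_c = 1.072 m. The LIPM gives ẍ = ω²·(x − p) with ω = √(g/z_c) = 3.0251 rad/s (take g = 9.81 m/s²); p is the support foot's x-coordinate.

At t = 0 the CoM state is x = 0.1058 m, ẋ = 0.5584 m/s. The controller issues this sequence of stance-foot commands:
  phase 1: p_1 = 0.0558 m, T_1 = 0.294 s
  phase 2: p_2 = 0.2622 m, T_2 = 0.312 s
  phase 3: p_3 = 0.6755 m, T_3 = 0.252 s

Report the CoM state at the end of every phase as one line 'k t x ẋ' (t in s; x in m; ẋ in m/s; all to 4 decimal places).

phase 1: p=0.0558, T=0.294, ωT=0.889379, cosh=1.422265, sinh=1.011354; start (x,ẋ)=(0.105800, 0.558400) → end (x,ẋ)=(0.313598, 0.947165)
phase 2: p=0.2622, T=0.312, ωT=0.943831, cosh=1.479471, sinh=1.090337; start (x,ẋ)=(0.313598, 0.947165) → end (x,ẋ)=(0.679629, 1.570833)
phase 3: p=0.6755, T=0.252, ωT=0.762325, cosh=1.304917, sinh=0.838337; start (x,ẋ)=(0.679629, 1.570833) → end (x,ẋ)=(1.116208, 2.060278)

1 0.2940 0.3136 0.9472
2 0.6060 0.6796 1.5708
3 0.8580 1.1162 2.0603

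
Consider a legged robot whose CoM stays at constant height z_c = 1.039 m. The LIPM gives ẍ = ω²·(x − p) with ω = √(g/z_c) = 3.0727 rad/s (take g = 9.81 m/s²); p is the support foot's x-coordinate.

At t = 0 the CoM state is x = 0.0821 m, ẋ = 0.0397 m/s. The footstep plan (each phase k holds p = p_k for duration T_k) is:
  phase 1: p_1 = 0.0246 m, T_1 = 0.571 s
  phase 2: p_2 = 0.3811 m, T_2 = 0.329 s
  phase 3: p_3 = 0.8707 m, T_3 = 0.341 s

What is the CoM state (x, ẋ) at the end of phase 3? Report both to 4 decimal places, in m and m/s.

x = 0.2627, ẋ = -1.2038

phase 1: p=0.0246, T=0.571, ωT=1.754512, cosh=2.976808, sinh=2.803816; start (x,ẋ)=(0.082100, 0.039700) → end (x,ẋ)=(0.231992, 0.613558)
phase 2: p=0.3811, T=0.329, ωT=1.010918, cosh=1.556004, sinh=1.192119; start (x,ẋ)=(0.231992, 0.613558) → end (x,ẋ)=(0.387131, 0.408514)
phase 3: p=0.8707, T=0.341, ωT=1.047791, cosh=1.601028, sinh=1.250316; start (x,ẋ)=(0.387131, 0.408514) → end (x,ẋ)=(0.262721, -1.203755)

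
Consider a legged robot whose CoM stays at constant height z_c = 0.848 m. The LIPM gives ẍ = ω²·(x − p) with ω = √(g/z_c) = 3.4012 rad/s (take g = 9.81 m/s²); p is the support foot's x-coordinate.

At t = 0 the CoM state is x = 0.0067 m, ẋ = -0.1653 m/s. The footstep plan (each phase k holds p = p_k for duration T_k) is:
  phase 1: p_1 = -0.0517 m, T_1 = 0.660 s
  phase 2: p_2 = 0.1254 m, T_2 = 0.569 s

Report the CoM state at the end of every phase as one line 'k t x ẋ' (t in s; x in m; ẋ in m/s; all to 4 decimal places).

1 0.6600 0.0002 0.1380
2 1.2290 -0.1796 -0.9558

phase 1: p=-0.0517, T=0.660, ωT=2.244792, cosh=4.772201, sinh=4.666251; start (x,ẋ)=(0.006700, -0.165300) → end (x,ẋ)=(0.000214, 0.138013)
phase 2: p=0.1254, T=0.569, ωT=1.935283, cosh=3.535193, sinh=3.390810; start (x,ẋ)=(0.000214, 0.138013) → end (x,ẋ)=(-0.179564, -0.955840)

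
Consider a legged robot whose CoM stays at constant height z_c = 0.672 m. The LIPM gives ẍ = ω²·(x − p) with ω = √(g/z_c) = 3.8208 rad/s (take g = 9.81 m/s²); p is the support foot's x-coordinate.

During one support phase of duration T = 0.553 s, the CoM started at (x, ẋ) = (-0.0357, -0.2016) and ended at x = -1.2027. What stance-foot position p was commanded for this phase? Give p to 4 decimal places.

p = 0.2621

ωT = 3.8208·0.553 = 2.112902; cosh(ωT) = 4.196551, sinh(ωT) = 4.075665
x(T) = p + (x₀−p)·cosh(ωT) + (ẋ₀/ω)·sinh(ωT) ⇒ p·(1 − cosh) = x(T) − x₀·cosh − (ẋ₀/ω)·sinh
numerator   = -1.2027 − (-0.0357)·4.196551 − (-0.2016/3.8208)·4.075665 = -0.837835
denominator = 1 − 4.196551 = -3.196551
p = -0.837835 / -3.196551 = 0.2621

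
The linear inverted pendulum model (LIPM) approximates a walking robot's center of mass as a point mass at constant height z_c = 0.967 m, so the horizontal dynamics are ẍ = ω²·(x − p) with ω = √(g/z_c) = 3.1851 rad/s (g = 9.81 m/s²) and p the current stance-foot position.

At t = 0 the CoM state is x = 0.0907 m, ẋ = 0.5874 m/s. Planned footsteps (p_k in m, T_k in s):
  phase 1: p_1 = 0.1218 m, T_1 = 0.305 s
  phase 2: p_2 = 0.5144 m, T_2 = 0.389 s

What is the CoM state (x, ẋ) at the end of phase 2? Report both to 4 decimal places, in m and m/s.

phase 1: p=0.1218, T=0.305, ωT=0.971455, cosh=1.510159, sinh=1.131628; start (x,ẋ)=(0.090700, 0.587400) → end (x,ẋ)=(0.283530, 0.774972)
phase 2: p=0.5144, T=0.389, ωT=1.239004, cosh=1.870923, sinh=1.581250; start (x,ẋ)=(0.283530, 0.774972) → end (x,ẋ)=(0.467197, 0.287151)

x = 0.4672, ẋ = 0.2872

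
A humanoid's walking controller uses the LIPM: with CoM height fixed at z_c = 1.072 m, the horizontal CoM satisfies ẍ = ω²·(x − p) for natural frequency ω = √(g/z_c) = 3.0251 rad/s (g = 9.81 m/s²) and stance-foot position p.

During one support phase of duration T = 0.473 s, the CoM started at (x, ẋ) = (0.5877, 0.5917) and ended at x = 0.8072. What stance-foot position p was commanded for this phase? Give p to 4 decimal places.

p = 0.7249

ωT = 3.0251·0.473 = 1.430872; cosh(ωT) = 2.210723, sinh(ωT) = 1.971623
x(T) = p + (x₀−p)·cosh(ωT) + (ẋ₀/ω)·sinh(ωT) ⇒ p·(1 − cosh) = x(T) − x₀·cosh − (ẋ₀/ω)·sinh
numerator   = 0.8072 − (0.5877)·2.210723 − (0.5917/3.0251)·1.971623 = -0.877685
denominator = 1 − 2.210723 = -1.210723
p = -0.877685 / -1.210723 = 0.7249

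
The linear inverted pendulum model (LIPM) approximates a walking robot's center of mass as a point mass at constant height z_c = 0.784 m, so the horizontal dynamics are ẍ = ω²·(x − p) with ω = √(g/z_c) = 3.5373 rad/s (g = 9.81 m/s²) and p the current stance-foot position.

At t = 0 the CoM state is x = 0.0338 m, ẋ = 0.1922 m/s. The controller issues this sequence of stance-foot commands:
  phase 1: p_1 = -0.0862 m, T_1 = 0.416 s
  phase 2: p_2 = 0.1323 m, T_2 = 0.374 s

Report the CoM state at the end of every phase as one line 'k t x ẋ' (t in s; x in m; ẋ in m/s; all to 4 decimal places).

1 0.4160 0.3010 1.3164
2 0.7900 1.1206 3.6874

phase 1: p=-0.0862, T=0.416, ωT=1.471517, cosh=2.292707, sinh=2.063130; start (x,ẋ)=(0.033800, 0.192200) → end (x,ẋ)=(0.301025, 1.316407)
phase 2: p=0.1323, T=0.374, ωT=1.322950, cosh=2.010415, sinh=1.744067; start (x,ẋ)=(0.301025, 1.316407) → end (x,ẋ)=(1.120563, 3.687441)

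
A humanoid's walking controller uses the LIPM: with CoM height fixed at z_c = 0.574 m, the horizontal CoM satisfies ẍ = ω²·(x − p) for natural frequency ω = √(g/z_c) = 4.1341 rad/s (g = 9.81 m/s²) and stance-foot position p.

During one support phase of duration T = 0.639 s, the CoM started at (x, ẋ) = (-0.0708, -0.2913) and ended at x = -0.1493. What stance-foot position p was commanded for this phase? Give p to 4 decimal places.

ωT = 4.1341·0.639 = 2.641690; cosh(ωT) = 7.054073, sinh(ωT) = 6.982832
x(T) = p + (x₀−p)·cosh(ωT) + (ẋ₀/ω)·sinh(ωT) ⇒ p·(1 − cosh) = x(T) − x₀·cosh − (ẋ₀/ω)·sinh
numerator   = -0.1493 − (-0.0708)·7.054073 − (-0.2913/4.1341)·6.982832 = 0.842158
denominator = 1 − 7.054073 = -6.054073
p = 0.842158 / -6.054073 = -0.1391

p = -0.1391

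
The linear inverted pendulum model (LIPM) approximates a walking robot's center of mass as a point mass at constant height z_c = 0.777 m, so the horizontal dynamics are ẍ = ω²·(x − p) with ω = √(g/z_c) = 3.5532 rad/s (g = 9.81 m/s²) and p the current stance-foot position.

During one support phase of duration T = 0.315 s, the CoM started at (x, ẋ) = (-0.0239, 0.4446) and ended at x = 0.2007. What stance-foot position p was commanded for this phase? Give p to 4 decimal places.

ωT = 3.5532·0.315 = 1.119258; cosh(ωT) = 1.694551, sinh(ωT) = 1.368029
x(T) = p + (x₀−p)·cosh(ωT) + (ẋ₀/ω)·sinh(ωT) ⇒ p·(1 − cosh) = x(T) − x₀·cosh − (ẋ₀/ω)·sinh
numerator   = 0.2007 − (-0.0239)·1.694551 − (0.4446/3.5532)·1.368029 = 0.070023
denominator = 1 − 1.694551 = -0.694551
p = 0.070023 / -0.694551 = -0.1008

p = -0.1008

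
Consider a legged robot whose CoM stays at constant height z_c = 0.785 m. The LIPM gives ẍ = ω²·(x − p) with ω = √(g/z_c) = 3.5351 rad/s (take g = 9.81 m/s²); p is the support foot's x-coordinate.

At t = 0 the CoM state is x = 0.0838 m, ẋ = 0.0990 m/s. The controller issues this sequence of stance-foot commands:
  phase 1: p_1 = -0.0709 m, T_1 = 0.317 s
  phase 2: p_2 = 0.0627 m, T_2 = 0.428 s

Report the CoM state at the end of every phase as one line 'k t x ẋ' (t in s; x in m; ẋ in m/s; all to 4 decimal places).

1 0.3170 0.2299 0.9174
2 0.7450 1.0213 3.4605

phase 1: p=-0.0709, T=0.317, ωT=1.120627, cosh=1.696425, sinh=1.370350; start (x,ẋ)=(0.083800, 0.099000) → end (x,ẋ)=(0.229913, 0.917363)
phase 2: p=0.0627, T=0.428, ωT=1.513023, cosh=2.380339, sinh=2.160096; start (x,ẋ)=(0.229913, 0.917363) → end (x,ẋ)=(1.021273, 3.460503)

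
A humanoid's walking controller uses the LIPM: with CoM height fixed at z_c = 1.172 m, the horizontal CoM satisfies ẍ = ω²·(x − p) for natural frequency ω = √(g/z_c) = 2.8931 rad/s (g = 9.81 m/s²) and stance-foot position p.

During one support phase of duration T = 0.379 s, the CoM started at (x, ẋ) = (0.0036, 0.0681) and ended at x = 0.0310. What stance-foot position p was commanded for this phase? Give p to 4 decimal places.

ωT = 2.8931·0.379 = 1.096485; cosh(ωT) = 1.663834, sinh(ωT) = 1.329791
x(T) = p + (x₀−p)·cosh(ωT) + (ẋ₀/ω)·sinh(ωT) ⇒ p·(1 − cosh) = x(T) − x₀·cosh − (ẋ₀/ω)·sinh
numerator   = 0.0310 − (0.0036)·1.663834 − (0.0681/2.8931)·1.329791 = -0.006291
denominator = 1 − 1.663834 = -0.663834
p = -0.006291 / -0.663834 = 0.0095

p = 0.0095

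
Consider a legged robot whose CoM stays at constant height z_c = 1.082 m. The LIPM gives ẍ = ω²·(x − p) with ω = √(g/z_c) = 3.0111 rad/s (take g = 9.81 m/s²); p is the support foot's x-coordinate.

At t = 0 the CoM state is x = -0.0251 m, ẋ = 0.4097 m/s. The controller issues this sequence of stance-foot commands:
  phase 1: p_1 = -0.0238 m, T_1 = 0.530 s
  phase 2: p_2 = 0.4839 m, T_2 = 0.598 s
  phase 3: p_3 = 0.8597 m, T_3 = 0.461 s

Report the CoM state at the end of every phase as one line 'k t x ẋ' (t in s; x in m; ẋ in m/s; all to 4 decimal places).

1 0.5300 0.2946 1.0427
2 1.1280 0.9150 1.5645
3 1.5890 1.9536 3.6427

phase 1: p=-0.0238, T=0.530, ωT=1.595883, cosh=2.567706, sinh=2.364977; start (x,ẋ)=(-0.025100, 0.409700) → end (x,ẋ)=(0.294648, 1.042732)
phase 2: p=0.4839, T=0.598, ωT=1.800638, cosh=3.109350, sinh=2.944157; start (x,ẋ)=(0.294648, 1.042732) → end (x,ẋ)=(0.915000, 1.564474)
phase 3: p=0.8597, T=0.461, ωT=1.388117, cosh=2.128421, sinh=1.878876; start (x,ẋ)=(0.915000, 1.564474) → end (x,ẋ)=(1.953607, 3.642717)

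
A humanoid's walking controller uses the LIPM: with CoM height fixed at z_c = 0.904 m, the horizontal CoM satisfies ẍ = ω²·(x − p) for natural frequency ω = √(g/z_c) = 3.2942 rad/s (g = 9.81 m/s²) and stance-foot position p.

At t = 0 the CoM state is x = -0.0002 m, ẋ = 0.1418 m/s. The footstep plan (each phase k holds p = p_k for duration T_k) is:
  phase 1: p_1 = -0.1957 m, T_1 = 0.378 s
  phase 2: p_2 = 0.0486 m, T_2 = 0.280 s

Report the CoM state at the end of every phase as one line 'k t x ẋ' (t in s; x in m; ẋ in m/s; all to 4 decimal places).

phase 1: p=-0.1957, T=0.378, ωT=1.245208, cosh=1.880768, sinh=1.592887; start (x,ẋ)=(-0.000200, 0.141800) → end (x,ẋ)=(0.240557, 1.292538)
phase 2: p=0.0486, T=0.280, ωT=0.922376, cosh=1.456416, sinh=1.058843; start (x,ẋ)=(0.240557, 1.292538) → end (x,ẋ)=(0.743625, 2.552026)

1 0.3780 0.2406 1.2925
2 0.6580 0.7436 2.5520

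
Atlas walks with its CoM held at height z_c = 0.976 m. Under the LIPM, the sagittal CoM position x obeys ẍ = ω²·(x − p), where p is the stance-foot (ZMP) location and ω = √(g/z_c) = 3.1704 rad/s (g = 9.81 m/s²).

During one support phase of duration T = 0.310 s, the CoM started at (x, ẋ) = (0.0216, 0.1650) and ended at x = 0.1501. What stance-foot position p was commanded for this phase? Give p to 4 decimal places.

ωT = 3.1704·0.310 = 0.982824; cosh(ωT) = 1.523122, sinh(ωT) = 1.148869
x(T) = p + (x₀−p)·cosh(ωT) + (ẋ₀/ω)·sinh(ωT) ⇒ p·(1 − cosh) = x(T) − x₀·cosh − (ẋ₀/ω)·sinh
numerator   = 0.1501 − (0.0216)·1.523122 − (0.1650/3.1704)·1.148869 = 0.057409
denominator = 1 − 1.523122 = -0.523122
p = 0.057409 / -0.523122 = -0.1097

p = -0.1097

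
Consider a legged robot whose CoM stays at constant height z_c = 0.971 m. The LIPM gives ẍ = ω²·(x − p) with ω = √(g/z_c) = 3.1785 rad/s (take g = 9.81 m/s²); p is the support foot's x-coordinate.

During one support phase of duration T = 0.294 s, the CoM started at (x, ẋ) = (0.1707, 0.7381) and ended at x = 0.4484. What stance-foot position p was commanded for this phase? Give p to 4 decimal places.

ωT = 3.1785·0.294 = 0.934479; cosh(ωT) = 1.469339, sinh(ωT) = 1.076548
x(T) = p + (x₀−p)·cosh(ωT) + (ẋ₀/ω)·sinh(ωT) ⇒ p·(1 − cosh) = x(T) − x₀·cosh − (ẋ₀/ω)·sinh
numerator   = 0.4484 − (0.1707)·1.469339 − (0.7381/3.1785)·1.076548 = -0.052408
denominator = 1 − 1.469339 = -0.469339
p = -0.052408 / -0.469339 = 0.1117

p = 0.1117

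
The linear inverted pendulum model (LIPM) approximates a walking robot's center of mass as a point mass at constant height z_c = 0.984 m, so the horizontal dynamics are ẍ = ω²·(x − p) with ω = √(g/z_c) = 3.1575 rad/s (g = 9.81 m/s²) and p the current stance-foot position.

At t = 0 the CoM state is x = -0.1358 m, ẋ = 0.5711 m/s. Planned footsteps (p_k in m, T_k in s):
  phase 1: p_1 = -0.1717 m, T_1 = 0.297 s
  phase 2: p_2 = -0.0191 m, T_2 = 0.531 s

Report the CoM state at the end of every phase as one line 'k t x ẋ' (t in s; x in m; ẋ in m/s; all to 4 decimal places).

1 0.2970 0.0768 0.9638
2 0.8280 1.0338 3.4480

phase 1: p=-0.1717, T=0.297, ωT=0.937778, cosh=1.472898, sinh=1.081401; start (x,ẋ)=(-0.135800, 0.571100) → end (x,ẋ)=(0.076771, 0.963753)
phase 2: p=-0.0191, T=0.531, ωT=1.676633, cosh=2.767260, sinh=2.580258; start (x,ẋ)=(0.076771, 0.963753) → end (x,ẋ)=(1.033763, 3.448032)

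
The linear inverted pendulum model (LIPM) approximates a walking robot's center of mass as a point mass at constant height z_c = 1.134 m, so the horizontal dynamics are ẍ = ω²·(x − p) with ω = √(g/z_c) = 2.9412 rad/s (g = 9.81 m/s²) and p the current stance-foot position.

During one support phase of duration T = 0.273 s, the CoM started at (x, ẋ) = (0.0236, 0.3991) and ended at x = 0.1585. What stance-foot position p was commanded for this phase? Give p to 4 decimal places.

p = -0.0171

ωT = 2.9412·0.273 = 0.802948; cosh(ωT) = 1.340059, sinh(ωT) = 0.892052
x(T) = p + (x₀−p)·cosh(ωT) + (ẋ₀/ω)·sinh(ωT) ⇒ p·(1 − cosh) = x(T) − x₀·cosh − (ẋ₀/ω)·sinh
numerator   = 0.1585 − (0.0236)·1.340059 − (0.3991/2.9412)·0.892052 = 0.005829
denominator = 1 − 1.340059 = -0.340059
p = 0.005829 / -0.340059 = -0.0171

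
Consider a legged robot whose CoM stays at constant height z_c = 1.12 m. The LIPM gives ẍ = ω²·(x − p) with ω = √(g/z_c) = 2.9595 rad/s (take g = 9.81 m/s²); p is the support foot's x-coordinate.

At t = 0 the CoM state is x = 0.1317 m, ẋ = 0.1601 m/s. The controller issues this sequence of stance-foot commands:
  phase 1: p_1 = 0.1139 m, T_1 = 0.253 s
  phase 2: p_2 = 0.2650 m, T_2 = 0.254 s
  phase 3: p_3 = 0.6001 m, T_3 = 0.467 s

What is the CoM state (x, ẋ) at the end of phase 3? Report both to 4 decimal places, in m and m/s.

phase 1: p=0.1139, T=0.253, ωT=0.748753, cosh=1.293659, sinh=0.820704; start (x,ẋ)=(0.131700, 0.160100) → end (x,ẋ)=(0.181325, 0.250349)
phase 2: p=0.2650, T=0.254, ωT=0.751713, cosh=1.296094, sinh=0.824536; start (x,ẋ)=(0.181325, 0.250349) → end (x,ẋ)=(0.226298, 0.120290)
phase 3: p=0.6001, T=0.467, ωT=1.382086, cosh=2.117129, sinh=1.866075; start (x,ẋ)=(0.226298, 0.120290) → end (x,ẋ)=(-0.115440, -1.809709)

x = -0.1154, ẋ = -1.8097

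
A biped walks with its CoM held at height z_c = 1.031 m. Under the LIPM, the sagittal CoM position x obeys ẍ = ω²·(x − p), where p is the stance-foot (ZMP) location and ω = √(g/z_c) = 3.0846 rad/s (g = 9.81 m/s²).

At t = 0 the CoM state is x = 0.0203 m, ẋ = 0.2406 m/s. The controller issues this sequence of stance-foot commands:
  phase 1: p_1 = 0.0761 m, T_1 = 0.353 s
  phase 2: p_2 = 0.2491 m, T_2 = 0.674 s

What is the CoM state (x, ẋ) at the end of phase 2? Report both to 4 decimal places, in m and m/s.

phase 1: p=0.0761, T=0.353, ωT=1.088864, cosh=1.653748, sinh=1.317149; start (x,ẋ)=(0.020300, 0.240600) → end (x,ẋ)=(0.086559, 0.171183)
phase 2: p=0.2491, T=0.674, ωT=2.079020, cosh=4.060842, sinh=3.935789; start (x,ẋ)=(0.086559, 0.171183) → end (x,ẋ)=(-0.192533, -1.278155)

x = -0.1925, ẋ = -1.2782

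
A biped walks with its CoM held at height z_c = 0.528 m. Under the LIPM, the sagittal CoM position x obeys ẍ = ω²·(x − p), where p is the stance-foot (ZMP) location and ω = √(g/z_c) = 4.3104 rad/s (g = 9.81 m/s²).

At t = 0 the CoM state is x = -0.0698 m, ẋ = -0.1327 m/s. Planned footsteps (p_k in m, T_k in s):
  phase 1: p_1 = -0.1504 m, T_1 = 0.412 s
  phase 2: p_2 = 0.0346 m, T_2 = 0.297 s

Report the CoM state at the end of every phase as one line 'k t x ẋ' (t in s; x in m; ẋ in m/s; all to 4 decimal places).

1 0.4120 0.0061 0.5934
2 0.7090 0.2079 0.9460

phase 1: p=-0.1504, T=0.412, ωT=1.775885, cosh=3.037419, sinh=2.868085; start (x,ẋ)=(-0.069800, -0.132700) → end (x,ẋ)=(0.006119, 0.593360)
phase 2: p=0.0346, T=0.297, ωT=1.280189, cosh=1.937652, sinh=1.659667; start (x,ẋ)=(0.006119, 0.593360) → end (x,ẋ)=(0.207880, 0.945977)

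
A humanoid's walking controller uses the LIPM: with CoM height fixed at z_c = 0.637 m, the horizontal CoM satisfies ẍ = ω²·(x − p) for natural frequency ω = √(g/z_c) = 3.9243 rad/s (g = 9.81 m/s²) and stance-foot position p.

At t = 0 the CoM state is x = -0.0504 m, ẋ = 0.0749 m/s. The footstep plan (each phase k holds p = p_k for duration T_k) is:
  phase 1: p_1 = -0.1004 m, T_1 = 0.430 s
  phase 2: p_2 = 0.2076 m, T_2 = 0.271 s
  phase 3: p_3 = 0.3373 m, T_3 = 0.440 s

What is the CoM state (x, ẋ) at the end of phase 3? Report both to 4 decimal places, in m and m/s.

x = 0.4848, ẋ = 0.7424

phase 1: p=-0.1004, T=0.430, ωT=1.687449, cosh=2.795332, sinh=2.610341; start (x,ẋ)=(-0.050400, 0.074900) → end (x,ẋ)=(0.089188, 0.721558)
phase 2: p=0.2076, T=0.271, ωT=1.063485, cosh=1.620849, sinh=1.275599; start (x,ẋ)=(0.089188, 0.721558) → end (x,ẋ)=(0.250216, 0.576787)
phase 3: p=0.3373, T=0.440, ωT=1.726692, cosh=2.899949, sinh=2.722077; start (x,ẋ)=(0.250216, 0.576787) → end (x,ẋ)=(0.484847, 0.742398)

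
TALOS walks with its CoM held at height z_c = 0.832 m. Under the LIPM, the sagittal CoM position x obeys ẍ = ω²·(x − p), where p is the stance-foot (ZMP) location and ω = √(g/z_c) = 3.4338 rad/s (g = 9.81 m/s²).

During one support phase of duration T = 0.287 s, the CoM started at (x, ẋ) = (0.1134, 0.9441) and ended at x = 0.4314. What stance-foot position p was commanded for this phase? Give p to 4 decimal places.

p = 0.1115

ωT = 3.4338·0.287 = 0.985501; cosh(ωT) = 1.526203, sinh(ωT) = 1.152950
x(T) = p + (x₀−p)·cosh(ωT) + (ẋ₀/ω)·sinh(ωT) ⇒ p·(1 − cosh) = x(T) − x₀·cosh − (ẋ₀/ω)·sinh
numerator   = 0.4314 − (0.1134)·1.526203 − (0.9441/3.4338)·1.152950 = -0.058667
denominator = 1 − 1.526203 = -0.526203
p = -0.058667 / -0.526203 = 0.1115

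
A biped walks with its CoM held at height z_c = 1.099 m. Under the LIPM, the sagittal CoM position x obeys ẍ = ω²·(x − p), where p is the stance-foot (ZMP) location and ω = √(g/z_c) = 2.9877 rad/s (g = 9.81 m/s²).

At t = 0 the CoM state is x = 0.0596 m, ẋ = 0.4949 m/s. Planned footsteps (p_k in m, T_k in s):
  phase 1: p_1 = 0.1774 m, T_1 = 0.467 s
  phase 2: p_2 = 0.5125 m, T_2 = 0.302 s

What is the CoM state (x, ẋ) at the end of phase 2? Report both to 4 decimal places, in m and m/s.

x = 0.2553, ẋ = -0.2773

phase 1: p=0.1774, T=0.467, ωT=1.395256, cosh=2.141888, sinh=1.894119; start (x,ẋ)=(0.059600, 0.494900) → end (x,ẋ)=(0.238838, 0.393383)
phase 2: p=0.5125, T=0.302, ωT=0.902285, cosh=1.435436, sinh=1.029795; start (x,ẋ)=(0.238838, 0.393383) → end (x,ẋ)=(0.255267, -0.277303)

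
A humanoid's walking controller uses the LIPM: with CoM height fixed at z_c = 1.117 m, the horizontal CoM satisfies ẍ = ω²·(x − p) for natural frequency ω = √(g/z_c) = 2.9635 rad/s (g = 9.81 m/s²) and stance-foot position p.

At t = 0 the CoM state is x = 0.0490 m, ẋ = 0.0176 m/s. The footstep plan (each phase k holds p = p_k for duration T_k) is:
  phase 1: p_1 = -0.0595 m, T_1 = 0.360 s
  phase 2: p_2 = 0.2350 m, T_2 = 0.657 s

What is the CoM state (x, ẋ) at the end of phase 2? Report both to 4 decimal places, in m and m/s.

phase 1: p=-0.0595, T=0.360, ωT=1.066860, cosh=1.625163, sinh=1.281076; start (x,ẋ)=(0.049000, 0.017600) → end (x,ẋ)=(0.124438, 0.440520)
phase 2: p=0.2350, T=0.657, ωT=1.947019, cosh=3.575234, sinh=3.432536; start (x,ẋ)=(0.124438, 0.440520) → end (x,ẋ)=(0.349958, 0.450294)

x = 0.3500, ẋ = 0.4503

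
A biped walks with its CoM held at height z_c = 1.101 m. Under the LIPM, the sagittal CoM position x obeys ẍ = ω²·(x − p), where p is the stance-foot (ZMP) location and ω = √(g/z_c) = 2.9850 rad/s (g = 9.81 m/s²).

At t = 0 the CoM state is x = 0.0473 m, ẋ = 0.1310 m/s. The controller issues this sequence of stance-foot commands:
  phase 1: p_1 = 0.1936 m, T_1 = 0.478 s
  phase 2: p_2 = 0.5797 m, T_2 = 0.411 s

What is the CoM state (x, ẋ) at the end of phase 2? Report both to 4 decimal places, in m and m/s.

x = -0.8694, ẋ = -3.9477

phase 1: p=0.1936, T=0.478, ωT=1.426830, cosh=2.202771, sinh=1.962702; start (x,ẋ)=(0.047300, 0.131000) → end (x,ẋ)=(-0.042530, -0.568560)
phase 2: p=0.5797, T=0.411, ωT=1.226835, cosh=1.851819, sinh=1.558600; start (x,ẋ)=(-0.042530, -0.568560) → end (x,ẋ)=(-0.869427, -3.947746)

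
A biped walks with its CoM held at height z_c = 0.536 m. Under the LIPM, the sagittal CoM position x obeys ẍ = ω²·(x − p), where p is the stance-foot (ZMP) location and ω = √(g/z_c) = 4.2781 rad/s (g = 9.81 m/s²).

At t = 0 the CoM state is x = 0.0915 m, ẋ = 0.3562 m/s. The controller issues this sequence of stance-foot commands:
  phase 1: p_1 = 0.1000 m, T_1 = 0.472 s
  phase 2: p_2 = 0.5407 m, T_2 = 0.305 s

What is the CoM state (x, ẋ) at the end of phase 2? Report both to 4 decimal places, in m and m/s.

x = 0.7050, ẋ = 1.2285

phase 1: p=0.1000, T=0.472, ωT=2.019263, cosh=3.832763, sinh=3.700010; start (x,ẋ)=(0.091500, 0.356200) → end (x,ẋ)=(0.375489, 1.230684)
phase 2: p=0.5407, T=0.305, ωT=1.304820, cosh=1.979124, sinh=1.707903; start (x,ẋ)=(0.375489, 1.230684) → end (x,ẋ)=(0.705040, 1.228548)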